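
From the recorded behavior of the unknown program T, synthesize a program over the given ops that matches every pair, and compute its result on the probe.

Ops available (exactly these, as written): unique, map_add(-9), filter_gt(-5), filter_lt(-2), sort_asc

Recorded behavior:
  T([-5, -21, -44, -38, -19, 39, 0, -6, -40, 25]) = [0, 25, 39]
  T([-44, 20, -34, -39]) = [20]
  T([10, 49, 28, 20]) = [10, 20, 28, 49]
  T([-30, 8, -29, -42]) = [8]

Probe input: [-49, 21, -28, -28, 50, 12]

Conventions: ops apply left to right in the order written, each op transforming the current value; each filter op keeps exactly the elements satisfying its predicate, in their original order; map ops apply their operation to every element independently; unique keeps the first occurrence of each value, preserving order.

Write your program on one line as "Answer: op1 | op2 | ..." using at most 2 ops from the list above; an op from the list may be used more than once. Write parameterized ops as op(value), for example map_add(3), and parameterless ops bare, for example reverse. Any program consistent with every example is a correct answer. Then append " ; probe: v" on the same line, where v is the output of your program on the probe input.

sort_asc | filter_gt(-5) ; probe: [12, 21, 50]

Check, running the answer program on each example:
  [-5, -21, -44, -38, -19, 39, 0, -6, -40, 25] -> [-44, -40, -38, -21, -19, -6, -5, 0, 25, 39] -> [0, 25, 39]
  [-44, 20, -34, -39] -> [-44, -39, -34, 20] -> [20]
  [10, 49, 28, 20] -> [10, 20, 28, 49] -> [10, 20, 28, 49]
  [-30, 8, -29, -42] -> [-42, -30, -29, 8] -> [8]
  probe: [-49, 21, -28, -28, 50, 12] -> [-49, -28, -28, 12, 21, 50] -> [12, 21, 50]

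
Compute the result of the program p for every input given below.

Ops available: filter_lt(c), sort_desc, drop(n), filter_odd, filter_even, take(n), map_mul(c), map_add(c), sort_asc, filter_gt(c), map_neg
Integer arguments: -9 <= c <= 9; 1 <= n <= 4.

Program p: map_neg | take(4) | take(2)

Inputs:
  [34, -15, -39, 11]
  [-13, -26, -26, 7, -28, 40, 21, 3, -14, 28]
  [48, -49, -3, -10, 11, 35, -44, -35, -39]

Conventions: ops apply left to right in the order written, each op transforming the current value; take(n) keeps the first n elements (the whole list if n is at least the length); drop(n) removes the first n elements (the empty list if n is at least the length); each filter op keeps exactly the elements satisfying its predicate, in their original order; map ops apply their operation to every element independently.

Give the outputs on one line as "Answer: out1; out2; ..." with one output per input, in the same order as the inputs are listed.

[-34, 15]; [13, 26]; [-48, 49]

Execution, op by op:
  [34, -15, -39, 11] -> [-34, 15, 39, -11] -> [-34, 15, 39, -11] -> [-34, 15]
  [-13, -26, -26, 7, -28, 40, 21, 3, -14, 28] -> [13, 26, 26, -7, 28, -40, -21, -3, 14, -28] -> [13, 26, 26, -7] -> [13, 26]
  [48, -49, -3, -10, 11, 35, -44, -35, -39] -> [-48, 49, 3, 10, -11, -35, 44, 35, 39] -> [-48, 49, 3, 10] -> [-48, 49]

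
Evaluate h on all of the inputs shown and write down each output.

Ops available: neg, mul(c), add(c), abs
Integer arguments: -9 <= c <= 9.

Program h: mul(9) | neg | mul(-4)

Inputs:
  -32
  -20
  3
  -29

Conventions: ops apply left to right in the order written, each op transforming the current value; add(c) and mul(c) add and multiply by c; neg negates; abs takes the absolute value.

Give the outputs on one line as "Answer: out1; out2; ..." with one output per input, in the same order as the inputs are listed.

-1152; -720; 108; -1044

Execution, op by op:
  -32 -> -288 -> 288 -> -1152
  -20 -> -180 -> 180 -> -720
  3 -> 27 -> -27 -> 108
  -29 -> -261 -> 261 -> -1044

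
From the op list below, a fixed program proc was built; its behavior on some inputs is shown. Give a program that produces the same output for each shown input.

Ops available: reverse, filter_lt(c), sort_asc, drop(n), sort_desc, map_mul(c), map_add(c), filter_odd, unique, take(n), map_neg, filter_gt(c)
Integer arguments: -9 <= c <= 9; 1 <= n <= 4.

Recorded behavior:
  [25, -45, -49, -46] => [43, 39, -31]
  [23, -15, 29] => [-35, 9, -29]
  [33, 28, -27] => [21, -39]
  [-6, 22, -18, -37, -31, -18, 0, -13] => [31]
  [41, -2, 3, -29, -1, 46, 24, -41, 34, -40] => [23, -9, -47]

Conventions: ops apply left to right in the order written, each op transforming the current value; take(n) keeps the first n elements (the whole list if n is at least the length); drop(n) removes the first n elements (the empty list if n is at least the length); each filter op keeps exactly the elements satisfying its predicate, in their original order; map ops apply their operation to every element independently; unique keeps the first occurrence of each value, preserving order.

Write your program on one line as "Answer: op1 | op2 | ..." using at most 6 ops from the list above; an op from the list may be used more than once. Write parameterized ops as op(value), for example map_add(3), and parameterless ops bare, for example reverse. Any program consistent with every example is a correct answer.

take(4) | filter_odd | reverse | map_add(6) | map_neg

Check, running the answer program on each example:
  [25, -45, -49, -46] -> [25, -45, -49, -46] -> [25, -45, -49] -> [-49, -45, 25] -> [-43, -39, 31] -> [43, 39, -31]
  [23, -15, 29] -> [23, -15, 29] -> [23, -15, 29] -> [29, -15, 23] -> [35, -9, 29] -> [-35, 9, -29]
  [33, 28, -27] -> [33, 28, -27] -> [33, -27] -> [-27, 33] -> [-21, 39] -> [21, -39]
  [-6, 22, -18, -37, -31, -18, 0, -13] -> [-6, 22, -18, -37] -> [-37] -> [-37] -> [-31] -> [31]
  [41, -2, 3, -29, -1, 46, 24, -41, 34, -40] -> [41, -2, 3, -29] -> [41, 3, -29] -> [-29, 3, 41] -> [-23, 9, 47] -> [23, -9, -47]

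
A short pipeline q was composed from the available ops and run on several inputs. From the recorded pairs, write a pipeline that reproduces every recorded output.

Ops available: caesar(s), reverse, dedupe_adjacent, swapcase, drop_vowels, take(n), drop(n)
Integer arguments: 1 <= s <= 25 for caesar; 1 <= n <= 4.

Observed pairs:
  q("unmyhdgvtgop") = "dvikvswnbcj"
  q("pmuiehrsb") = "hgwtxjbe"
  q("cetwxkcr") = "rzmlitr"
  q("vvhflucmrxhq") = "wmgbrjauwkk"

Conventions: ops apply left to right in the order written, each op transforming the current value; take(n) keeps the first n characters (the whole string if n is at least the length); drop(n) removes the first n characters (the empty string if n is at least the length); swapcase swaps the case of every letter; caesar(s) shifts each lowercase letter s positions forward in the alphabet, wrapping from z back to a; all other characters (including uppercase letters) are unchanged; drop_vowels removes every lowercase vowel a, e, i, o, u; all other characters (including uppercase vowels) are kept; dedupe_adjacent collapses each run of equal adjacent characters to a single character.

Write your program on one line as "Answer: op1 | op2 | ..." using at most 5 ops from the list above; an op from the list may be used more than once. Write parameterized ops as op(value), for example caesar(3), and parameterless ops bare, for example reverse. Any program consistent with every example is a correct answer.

reverse | caesar(12) | caesar(3) | drop(1)

Check, running the answer program on each example:
  "unmyhdgvtgop" -> "pogtvgdhymnu" -> "basfhsptkyzg" -> "edvikvswnbcj" -> "dvikvswnbcj"
  "pmuiehrsb" -> "bsrheiump" -> "nedtqugyb" -> "qhgwtxjbe" -> "hgwtxjbe"
  "cetwxkcr" -> "rckxwtec" -> "dowjifqo" -> "grzmlitr" -> "rzmlitr"
  "vvhflucmrxhq" -> "qhxrmculfhvv" -> "ctjdyogxrthh" -> "fwmgbrjauwkk" -> "wmgbrjauwkk"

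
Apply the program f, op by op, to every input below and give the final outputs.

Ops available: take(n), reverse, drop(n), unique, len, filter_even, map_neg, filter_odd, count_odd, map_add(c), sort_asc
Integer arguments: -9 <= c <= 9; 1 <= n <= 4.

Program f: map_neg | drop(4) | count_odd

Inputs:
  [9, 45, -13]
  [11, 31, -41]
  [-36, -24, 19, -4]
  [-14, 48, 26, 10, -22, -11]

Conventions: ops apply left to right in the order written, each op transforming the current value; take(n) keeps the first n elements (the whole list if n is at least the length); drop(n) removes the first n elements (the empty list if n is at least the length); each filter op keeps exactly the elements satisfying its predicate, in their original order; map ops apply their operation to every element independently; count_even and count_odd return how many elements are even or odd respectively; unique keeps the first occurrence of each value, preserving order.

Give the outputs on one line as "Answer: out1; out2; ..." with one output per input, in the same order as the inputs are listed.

Execution, op by op:
  [9, 45, -13] -> [-9, -45, 13] -> [] -> 0
  [11, 31, -41] -> [-11, -31, 41] -> [] -> 0
  [-36, -24, 19, -4] -> [36, 24, -19, 4] -> [] -> 0
  [-14, 48, 26, 10, -22, -11] -> [14, -48, -26, -10, 22, 11] -> [22, 11] -> 1

0; 0; 0; 1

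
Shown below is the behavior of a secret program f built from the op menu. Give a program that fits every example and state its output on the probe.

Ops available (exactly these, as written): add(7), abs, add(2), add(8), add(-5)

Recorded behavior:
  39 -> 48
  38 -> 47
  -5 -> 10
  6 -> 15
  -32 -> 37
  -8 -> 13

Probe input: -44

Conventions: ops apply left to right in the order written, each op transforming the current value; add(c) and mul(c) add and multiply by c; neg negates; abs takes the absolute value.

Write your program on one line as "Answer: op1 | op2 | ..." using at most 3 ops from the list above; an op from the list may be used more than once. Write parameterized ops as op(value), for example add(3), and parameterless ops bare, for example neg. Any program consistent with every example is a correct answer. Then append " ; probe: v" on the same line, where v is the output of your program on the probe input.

add(2) | abs | add(7) ; probe: 49

Check, running the answer program on each example:
  39 -> 41 -> 41 -> 48
  38 -> 40 -> 40 -> 47
  -5 -> -3 -> 3 -> 10
  6 -> 8 -> 8 -> 15
  -32 -> -30 -> 30 -> 37
  -8 -> -6 -> 6 -> 13
  probe: -44 -> -42 -> 42 -> 49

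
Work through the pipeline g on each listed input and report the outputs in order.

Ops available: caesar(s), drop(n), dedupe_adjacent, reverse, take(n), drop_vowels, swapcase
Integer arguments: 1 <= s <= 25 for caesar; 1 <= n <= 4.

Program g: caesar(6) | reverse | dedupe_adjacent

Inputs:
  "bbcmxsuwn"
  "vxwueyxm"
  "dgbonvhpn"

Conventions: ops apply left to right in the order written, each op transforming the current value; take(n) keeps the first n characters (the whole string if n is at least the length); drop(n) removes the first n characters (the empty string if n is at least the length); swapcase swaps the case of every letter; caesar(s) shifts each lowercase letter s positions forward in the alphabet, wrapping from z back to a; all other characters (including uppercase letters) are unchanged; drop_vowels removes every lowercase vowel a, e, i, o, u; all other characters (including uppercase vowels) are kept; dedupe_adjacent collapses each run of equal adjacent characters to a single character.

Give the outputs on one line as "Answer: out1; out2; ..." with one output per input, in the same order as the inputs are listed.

"tcaydsih"; "sdekacdb"; "tvnbtuhmj"

Execution, op by op:
  "bbcmxsuwn" -> "hhisdyact" -> "tcaydsihh" -> "tcaydsih"
  "vxwueyxm" -> "bdcakeds" -> "sdekacdb" -> "sdekacdb"
  "dgbonvhpn" -> "jmhutbnvt" -> "tvnbtuhmj" -> "tvnbtuhmj"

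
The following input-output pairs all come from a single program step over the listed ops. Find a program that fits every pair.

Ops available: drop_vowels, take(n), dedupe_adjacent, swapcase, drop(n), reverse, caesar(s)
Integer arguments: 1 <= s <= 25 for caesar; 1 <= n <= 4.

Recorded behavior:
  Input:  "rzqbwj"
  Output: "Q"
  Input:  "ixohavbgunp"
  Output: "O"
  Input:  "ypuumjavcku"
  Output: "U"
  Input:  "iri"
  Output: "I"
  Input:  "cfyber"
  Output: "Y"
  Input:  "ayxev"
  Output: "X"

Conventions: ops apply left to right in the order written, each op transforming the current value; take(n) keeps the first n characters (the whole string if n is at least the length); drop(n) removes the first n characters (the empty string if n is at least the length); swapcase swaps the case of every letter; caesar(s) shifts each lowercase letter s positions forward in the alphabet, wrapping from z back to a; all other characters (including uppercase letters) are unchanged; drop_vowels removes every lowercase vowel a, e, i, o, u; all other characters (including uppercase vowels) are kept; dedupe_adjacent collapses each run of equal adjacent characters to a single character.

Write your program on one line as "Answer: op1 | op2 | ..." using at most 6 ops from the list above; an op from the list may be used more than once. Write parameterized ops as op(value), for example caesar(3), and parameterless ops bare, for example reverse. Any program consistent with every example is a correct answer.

dedupe_adjacent | take(3) | swapcase | drop(1) | drop(1)

Check, running the answer program on each example:
  "rzqbwj" -> "rzqbwj" -> "rzq" -> "RZQ" -> "ZQ" -> "Q"
  "ixohavbgunp" -> "ixohavbgunp" -> "ixo" -> "IXO" -> "XO" -> "O"
  "ypuumjavcku" -> "ypumjavcku" -> "ypu" -> "YPU" -> "PU" -> "U"
  "iri" -> "iri" -> "iri" -> "IRI" -> "RI" -> "I"
  "cfyber" -> "cfyber" -> "cfy" -> "CFY" -> "FY" -> "Y"
  "ayxev" -> "ayxev" -> "ayx" -> "AYX" -> "YX" -> "X"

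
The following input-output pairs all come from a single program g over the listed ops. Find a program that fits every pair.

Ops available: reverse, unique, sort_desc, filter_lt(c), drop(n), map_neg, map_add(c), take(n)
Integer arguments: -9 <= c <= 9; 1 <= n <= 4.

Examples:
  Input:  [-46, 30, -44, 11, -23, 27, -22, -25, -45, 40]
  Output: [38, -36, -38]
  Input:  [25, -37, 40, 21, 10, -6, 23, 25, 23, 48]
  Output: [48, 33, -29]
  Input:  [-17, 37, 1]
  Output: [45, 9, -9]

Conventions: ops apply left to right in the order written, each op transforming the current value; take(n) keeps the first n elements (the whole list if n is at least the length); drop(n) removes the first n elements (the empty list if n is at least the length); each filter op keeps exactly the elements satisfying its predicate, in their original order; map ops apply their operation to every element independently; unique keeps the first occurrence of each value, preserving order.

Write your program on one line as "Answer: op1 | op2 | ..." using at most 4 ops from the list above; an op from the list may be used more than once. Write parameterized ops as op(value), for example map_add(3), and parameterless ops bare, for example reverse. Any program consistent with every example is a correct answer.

unique | map_add(8) | take(3) | sort_desc

Check, running the answer program on each example:
  [-46, 30, -44, 11, -23, 27, -22, -25, -45, 40] -> [-46, 30, -44, 11, -23, 27, -22, -25, -45, 40] -> [-38, 38, -36, 19, -15, 35, -14, -17, -37, 48] -> [-38, 38, -36] -> [38, -36, -38]
  [25, -37, 40, 21, 10, -6, 23, 25, 23, 48] -> [25, -37, 40, 21, 10, -6, 23, 48] -> [33, -29, 48, 29, 18, 2, 31, 56] -> [33, -29, 48] -> [48, 33, -29]
  [-17, 37, 1] -> [-17, 37, 1] -> [-9, 45, 9] -> [-9, 45, 9] -> [45, 9, -9]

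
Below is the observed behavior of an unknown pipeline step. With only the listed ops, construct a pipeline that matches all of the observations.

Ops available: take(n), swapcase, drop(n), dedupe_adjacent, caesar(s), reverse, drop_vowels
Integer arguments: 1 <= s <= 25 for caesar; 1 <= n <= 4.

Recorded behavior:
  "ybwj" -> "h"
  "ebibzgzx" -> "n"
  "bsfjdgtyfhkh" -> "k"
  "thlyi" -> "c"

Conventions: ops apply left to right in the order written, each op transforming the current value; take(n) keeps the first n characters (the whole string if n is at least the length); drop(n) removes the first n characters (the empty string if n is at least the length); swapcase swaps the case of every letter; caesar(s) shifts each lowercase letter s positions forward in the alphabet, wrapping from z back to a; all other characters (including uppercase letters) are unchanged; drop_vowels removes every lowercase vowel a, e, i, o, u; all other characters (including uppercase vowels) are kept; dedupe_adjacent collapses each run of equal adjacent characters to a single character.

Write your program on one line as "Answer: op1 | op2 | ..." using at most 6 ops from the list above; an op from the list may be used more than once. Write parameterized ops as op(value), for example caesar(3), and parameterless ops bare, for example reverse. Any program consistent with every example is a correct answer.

take(2) | caesar(15) | caesar(21) | take(1) | caesar(25)

Check, running the answer program on each example:
  "ybwj" -> "yb" -> "nq" -> "il" -> "i" -> "h"
  "ebibzgzx" -> "eb" -> "tq" -> "ol" -> "o" -> "n"
  "bsfjdgtyfhkh" -> "bs" -> "qh" -> "lc" -> "l" -> "k"
  "thlyi" -> "th" -> "iw" -> "dr" -> "d" -> "c"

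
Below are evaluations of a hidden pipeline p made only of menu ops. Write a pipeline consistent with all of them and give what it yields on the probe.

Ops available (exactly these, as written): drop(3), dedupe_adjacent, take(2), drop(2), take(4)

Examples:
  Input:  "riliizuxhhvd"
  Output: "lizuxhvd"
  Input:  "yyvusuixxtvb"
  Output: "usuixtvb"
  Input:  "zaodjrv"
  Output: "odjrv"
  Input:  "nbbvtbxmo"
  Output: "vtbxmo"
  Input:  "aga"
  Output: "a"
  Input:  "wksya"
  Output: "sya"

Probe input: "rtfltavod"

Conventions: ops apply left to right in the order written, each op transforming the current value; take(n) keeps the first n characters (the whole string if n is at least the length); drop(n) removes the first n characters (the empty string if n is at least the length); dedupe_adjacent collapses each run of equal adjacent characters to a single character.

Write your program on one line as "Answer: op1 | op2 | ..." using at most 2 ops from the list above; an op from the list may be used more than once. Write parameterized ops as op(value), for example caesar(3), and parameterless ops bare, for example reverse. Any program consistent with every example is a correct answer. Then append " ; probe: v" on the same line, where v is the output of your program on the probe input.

dedupe_adjacent | drop(2) ; probe: "fltavod"

Check, running the answer program on each example:
  "riliizuxhhvd" -> "rilizuxhvd" -> "lizuxhvd"
  "yyvusuixxtvb" -> "yvusuixtvb" -> "usuixtvb"
  "zaodjrv" -> "zaodjrv" -> "odjrv"
  "nbbvtbxmo" -> "nbvtbxmo" -> "vtbxmo"
  "aga" -> "aga" -> "a"
  "wksya" -> "wksya" -> "sya"
  probe: "rtfltavod" -> "rtfltavod" -> "fltavod"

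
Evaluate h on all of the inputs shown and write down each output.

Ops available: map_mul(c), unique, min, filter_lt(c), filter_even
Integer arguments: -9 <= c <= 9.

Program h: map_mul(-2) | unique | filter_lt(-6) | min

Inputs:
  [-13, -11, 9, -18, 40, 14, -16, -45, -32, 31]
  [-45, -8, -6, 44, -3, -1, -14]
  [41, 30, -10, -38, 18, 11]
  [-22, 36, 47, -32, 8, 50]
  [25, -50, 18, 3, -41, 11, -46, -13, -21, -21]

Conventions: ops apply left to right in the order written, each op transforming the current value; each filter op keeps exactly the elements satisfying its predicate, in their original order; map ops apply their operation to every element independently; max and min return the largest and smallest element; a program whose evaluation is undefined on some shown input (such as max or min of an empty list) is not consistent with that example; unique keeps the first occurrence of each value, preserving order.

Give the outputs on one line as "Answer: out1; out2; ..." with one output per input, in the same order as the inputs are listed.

Execution, op by op:
  [-13, -11, 9, -18, 40, 14, -16, -45, -32, 31] -> [26, 22, -18, 36, -80, -28, 32, 90, 64, -62] -> [26, 22, -18, 36, -80, -28, 32, 90, 64, -62] -> [-18, -80, -28, -62] -> -80
  [-45, -8, -6, 44, -3, -1, -14] -> [90, 16, 12, -88, 6, 2, 28] -> [90, 16, 12, -88, 6, 2, 28] -> [-88] -> -88
  [41, 30, -10, -38, 18, 11] -> [-82, -60, 20, 76, -36, -22] -> [-82, -60, 20, 76, -36, -22] -> [-82, -60, -36, -22] -> -82
  [-22, 36, 47, -32, 8, 50] -> [44, -72, -94, 64, -16, -100] -> [44, -72, -94, 64, -16, -100] -> [-72, -94, -16, -100] -> -100
  [25, -50, 18, 3, -41, 11, -46, -13, -21, -21] -> [-50, 100, -36, -6, 82, -22, 92, 26, 42, 42] -> [-50, 100, -36, -6, 82, -22, 92, 26, 42] -> [-50, -36, -22] -> -50

-80; -88; -82; -100; -50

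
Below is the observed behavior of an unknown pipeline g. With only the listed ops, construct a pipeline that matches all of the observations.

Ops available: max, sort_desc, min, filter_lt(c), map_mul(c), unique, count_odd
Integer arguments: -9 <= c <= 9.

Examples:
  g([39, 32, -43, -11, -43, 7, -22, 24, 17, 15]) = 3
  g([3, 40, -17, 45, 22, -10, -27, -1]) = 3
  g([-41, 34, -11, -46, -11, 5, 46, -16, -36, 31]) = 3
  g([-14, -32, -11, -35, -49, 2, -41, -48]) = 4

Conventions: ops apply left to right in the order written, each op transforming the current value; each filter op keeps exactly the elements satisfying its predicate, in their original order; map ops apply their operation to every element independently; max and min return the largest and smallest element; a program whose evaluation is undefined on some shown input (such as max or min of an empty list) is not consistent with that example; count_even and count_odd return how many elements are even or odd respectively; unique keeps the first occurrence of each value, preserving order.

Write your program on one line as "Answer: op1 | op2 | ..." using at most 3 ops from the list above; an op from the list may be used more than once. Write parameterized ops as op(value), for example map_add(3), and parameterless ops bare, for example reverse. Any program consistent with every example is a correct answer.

sort_desc | filter_lt(0) | count_odd

Check, running the answer program on each example:
  [39, 32, -43, -11, -43, 7, -22, 24, 17, 15] -> [39, 32, 24, 17, 15, 7, -11, -22, -43, -43] -> [-11, -22, -43, -43] -> 3
  [3, 40, -17, 45, 22, -10, -27, -1] -> [45, 40, 22, 3, -1, -10, -17, -27] -> [-1, -10, -17, -27] -> 3
  [-41, 34, -11, -46, -11, 5, 46, -16, -36, 31] -> [46, 34, 31, 5, -11, -11, -16, -36, -41, -46] -> [-11, -11, -16, -36, -41, -46] -> 3
  [-14, -32, -11, -35, -49, 2, -41, -48] -> [2, -11, -14, -32, -35, -41, -48, -49] -> [-11, -14, -32, -35, -41, -48, -49] -> 4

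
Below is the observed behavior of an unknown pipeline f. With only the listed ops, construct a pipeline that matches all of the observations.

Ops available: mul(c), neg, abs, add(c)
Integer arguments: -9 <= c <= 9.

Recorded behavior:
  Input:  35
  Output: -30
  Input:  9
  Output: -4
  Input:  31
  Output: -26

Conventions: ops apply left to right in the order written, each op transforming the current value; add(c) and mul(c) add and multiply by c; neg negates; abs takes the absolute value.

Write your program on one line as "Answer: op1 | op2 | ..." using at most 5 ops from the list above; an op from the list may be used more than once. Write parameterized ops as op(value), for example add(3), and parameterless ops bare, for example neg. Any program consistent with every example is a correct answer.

add(-3) | add(-4) | neg | add(-2)

Check, running the answer program on each example:
  35 -> 32 -> 28 -> -28 -> -30
  9 -> 6 -> 2 -> -2 -> -4
  31 -> 28 -> 24 -> -24 -> -26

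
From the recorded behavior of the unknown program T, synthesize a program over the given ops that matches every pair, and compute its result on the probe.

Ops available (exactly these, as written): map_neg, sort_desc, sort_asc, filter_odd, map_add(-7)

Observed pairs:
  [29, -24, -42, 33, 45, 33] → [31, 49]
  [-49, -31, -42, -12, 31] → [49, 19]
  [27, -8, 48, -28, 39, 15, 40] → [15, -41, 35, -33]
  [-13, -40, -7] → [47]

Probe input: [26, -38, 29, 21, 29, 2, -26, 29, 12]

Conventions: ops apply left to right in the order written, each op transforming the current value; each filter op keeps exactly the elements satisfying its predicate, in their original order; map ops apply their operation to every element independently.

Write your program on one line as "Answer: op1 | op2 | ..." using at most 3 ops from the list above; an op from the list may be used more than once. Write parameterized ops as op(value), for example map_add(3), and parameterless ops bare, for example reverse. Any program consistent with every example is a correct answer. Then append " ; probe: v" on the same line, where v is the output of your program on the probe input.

map_add(-7) | map_neg | filter_odd ; probe: [-19, 45, 5, 33, -5]

Check, running the answer program on each example:
  [29, -24, -42, 33, 45, 33] -> [22, -31, -49, 26, 38, 26] -> [-22, 31, 49, -26, -38, -26] -> [31, 49]
  [-49, -31, -42, -12, 31] -> [-56, -38, -49, -19, 24] -> [56, 38, 49, 19, -24] -> [49, 19]
  [27, -8, 48, -28, 39, 15, 40] -> [20, -15, 41, -35, 32, 8, 33] -> [-20, 15, -41, 35, -32, -8, -33] -> [15, -41, 35, -33]
  [-13, -40, -7] -> [-20, -47, -14] -> [20, 47, 14] -> [47]
  probe: [26, -38, 29, 21, 29, 2, -26, 29, 12] -> [19, -45, 22, 14, 22, -5, -33, 22, 5] -> [-19, 45, -22, -14, -22, 5, 33, -22, -5] -> [-19, 45, 5, 33, -5]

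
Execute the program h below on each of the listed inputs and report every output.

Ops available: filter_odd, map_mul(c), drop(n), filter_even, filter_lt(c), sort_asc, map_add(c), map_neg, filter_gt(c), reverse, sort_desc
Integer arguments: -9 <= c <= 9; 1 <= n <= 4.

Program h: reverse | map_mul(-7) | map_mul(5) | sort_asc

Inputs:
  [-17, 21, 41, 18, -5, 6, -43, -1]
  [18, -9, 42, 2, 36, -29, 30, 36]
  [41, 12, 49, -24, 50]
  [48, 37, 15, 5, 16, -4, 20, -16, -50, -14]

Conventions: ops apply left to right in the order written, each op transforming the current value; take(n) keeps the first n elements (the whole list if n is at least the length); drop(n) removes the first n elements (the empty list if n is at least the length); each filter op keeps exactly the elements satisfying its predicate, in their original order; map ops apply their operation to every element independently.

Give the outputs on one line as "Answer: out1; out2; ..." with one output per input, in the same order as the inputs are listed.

Execution, op by op:
  [-17, 21, 41, 18, -5, 6, -43, -1] -> [-1, -43, 6, -5, 18, 41, 21, -17] -> [7, 301, -42, 35, -126, -287, -147, 119] -> [35, 1505, -210, 175, -630, -1435, -735, 595] -> [-1435, -735, -630, -210, 35, 175, 595, 1505]
  [18, -9, 42, 2, 36, -29, 30, 36] -> [36, 30, -29, 36, 2, 42, -9, 18] -> [-252, -210, 203, -252, -14, -294, 63, -126] -> [-1260, -1050, 1015, -1260, -70, -1470, 315, -630] -> [-1470, -1260, -1260, -1050, -630, -70, 315, 1015]
  [41, 12, 49, -24, 50] -> [50, -24, 49, 12, 41] -> [-350, 168, -343, -84, -287] -> [-1750, 840, -1715, -420, -1435] -> [-1750, -1715, -1435, -420, 840]
  [48, 37, 15, 5, 16, -4, 20, -16, -50, -14] -> [-14, -50, -16, 20, -4, 16, 5, 15, 37, 48] -> [98, 350, 112, -140, 28, -112, -35, -105, -259, -336] -> [490, 1750, 560, -700, 140, -560, -175, -525, -1295, -1680] -> [-1680, -1295, -700, -560, -525, -175, 140, 490, 560, 1750]

[-1435, -735, -630, -210, 35, 175, 595, 1505]; [-1470, -1260, -1260, -1050, -630, -70, 315, 1015]; [-1750, -1715, -1435, -420, 840]; [-1680, -1295, -700, -560, -525, -175, 140, 490, 560, 1750]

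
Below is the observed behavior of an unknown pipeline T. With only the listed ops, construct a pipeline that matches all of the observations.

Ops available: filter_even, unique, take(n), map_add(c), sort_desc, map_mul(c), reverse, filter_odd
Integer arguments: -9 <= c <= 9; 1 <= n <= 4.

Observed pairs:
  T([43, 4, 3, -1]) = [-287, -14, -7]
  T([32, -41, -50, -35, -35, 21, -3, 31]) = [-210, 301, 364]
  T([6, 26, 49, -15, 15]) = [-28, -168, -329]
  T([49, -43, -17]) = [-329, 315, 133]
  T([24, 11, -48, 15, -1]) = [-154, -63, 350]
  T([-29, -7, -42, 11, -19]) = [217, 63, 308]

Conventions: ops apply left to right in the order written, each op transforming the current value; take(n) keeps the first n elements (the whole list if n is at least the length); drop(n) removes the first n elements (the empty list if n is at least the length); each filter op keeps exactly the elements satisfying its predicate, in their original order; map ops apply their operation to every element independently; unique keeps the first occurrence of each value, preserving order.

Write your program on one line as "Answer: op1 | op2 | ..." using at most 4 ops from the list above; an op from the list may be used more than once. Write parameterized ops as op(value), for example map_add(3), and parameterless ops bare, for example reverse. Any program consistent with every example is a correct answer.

map_add(-2) | map_mul(-7) | take(3)

Check, running the answer program on each example:
  [43, 4, 3, -1] -> [41, 2, 1, -3] -> [-287, -14, -7, 21] -> [-287, -14, -7]
  [32, -41, -50, -35, -35, 21, -3, 31] -> [30, -43, -52, -37, -37, 19, -5, 29] -> [-210, 301, 364, 259, 259, -133, 35, -203] -> [-210, 301, 364]
  [6, 26, 49, -15, 15] -> [4, 24, 47, -17, 13] -> [-28, -168, -329, 119, -91] -> [-28, -168, -329]
  [49, -43, -17] -> [47, -45, -19] -> [-329, 315, 133] -> [-329, 315, 133]
  [24, 11, -48, 15, -1] -> [22, 9, -50, 13, -3] -> [-154, -63, 350, -91, 21] -> [-154, -63, 350]
  [-29, -7, -42, 11, -19] -> [-31, -9, -44, 9, -21] -> [217, 63, 308, -63, 147] -> [217, 63, 308]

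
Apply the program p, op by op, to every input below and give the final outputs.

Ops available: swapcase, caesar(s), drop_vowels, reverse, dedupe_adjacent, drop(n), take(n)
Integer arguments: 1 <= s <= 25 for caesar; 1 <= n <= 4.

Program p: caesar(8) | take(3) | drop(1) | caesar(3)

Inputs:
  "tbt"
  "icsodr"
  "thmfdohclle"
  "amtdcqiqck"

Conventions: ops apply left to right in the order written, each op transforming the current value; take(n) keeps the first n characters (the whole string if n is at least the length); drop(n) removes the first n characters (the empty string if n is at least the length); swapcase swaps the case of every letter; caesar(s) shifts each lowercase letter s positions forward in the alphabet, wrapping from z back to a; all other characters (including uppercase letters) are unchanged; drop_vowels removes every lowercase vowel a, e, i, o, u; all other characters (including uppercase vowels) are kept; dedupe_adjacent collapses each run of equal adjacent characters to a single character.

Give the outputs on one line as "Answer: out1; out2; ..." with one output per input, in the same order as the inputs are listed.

Execution, op by op:
  "tbt" -> "bjb" -> "bjb" -> "jb" -> "me"
  "icsodr" -> "qkawlz" -> "qka" -> "ka" -> "nd"
  "thmfdohclle" -> "bpunlwpkttm" -> "bpu" -> "pu" -> "sx"
  "amtdcqiqck" -> "iublkyqyks" -> "iub" -> "ub" -> "xe"

"me"; "nd"; "sx"; "xe"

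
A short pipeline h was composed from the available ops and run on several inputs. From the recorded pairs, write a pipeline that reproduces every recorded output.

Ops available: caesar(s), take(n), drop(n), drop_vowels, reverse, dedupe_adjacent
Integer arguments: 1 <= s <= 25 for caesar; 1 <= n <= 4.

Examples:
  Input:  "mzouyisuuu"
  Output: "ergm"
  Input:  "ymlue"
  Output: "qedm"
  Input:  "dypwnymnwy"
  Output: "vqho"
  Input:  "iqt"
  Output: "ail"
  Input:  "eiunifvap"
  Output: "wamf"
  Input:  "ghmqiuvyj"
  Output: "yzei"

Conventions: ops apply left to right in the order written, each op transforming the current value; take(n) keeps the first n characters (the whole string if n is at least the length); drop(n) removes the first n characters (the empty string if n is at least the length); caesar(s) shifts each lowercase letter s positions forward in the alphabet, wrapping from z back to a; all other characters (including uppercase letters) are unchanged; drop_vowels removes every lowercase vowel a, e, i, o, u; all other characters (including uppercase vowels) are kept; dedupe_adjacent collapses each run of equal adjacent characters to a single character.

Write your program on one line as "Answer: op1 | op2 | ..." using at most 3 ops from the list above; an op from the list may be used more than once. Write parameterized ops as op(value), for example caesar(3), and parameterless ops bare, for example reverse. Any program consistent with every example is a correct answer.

take(4) | caesar(18)

Check, running the answer program on each example:
  "mzouyisuuu" -> "mzou" -> "ergm"
  "ymlue" -> "ymlu" -> "qedm"
  "dypwnymnwy" -> "dypw" -> "vqho"
  "iqt" -> "iqt" -> "ail"
  "eiunifvap" -> "eiun" -> "wamf"
  "ghmqiuvyj" -> "ghmq" -> "yzei"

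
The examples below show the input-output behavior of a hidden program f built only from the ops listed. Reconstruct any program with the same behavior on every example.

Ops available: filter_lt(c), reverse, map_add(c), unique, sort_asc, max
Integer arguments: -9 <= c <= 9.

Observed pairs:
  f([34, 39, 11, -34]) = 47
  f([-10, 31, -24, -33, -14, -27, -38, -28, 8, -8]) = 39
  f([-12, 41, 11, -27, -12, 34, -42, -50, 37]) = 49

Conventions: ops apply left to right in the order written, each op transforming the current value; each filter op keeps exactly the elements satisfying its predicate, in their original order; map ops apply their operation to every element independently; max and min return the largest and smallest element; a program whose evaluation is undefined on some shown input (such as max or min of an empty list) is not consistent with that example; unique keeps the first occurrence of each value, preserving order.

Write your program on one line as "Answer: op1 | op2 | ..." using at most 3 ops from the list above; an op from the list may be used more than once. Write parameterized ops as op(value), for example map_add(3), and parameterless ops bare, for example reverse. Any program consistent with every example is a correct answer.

map_add(8) | max

Check, running the answer program on each example:
  [34, 39, 11, -34] -> [42, 47, 19, -26] -> 47
  [-10, 31, -24, -33, -14, -27, -38, -28, 8, -8] -> [-2, 39, -16, -25, -6, -19, -30, -20, 16, 0] -> 39
  [-12, 41, 11, -27, -12, 34, -42, -50, 37] -> [-4, 49, 19, -19, -4, 42, -34, -42, 45] -> 49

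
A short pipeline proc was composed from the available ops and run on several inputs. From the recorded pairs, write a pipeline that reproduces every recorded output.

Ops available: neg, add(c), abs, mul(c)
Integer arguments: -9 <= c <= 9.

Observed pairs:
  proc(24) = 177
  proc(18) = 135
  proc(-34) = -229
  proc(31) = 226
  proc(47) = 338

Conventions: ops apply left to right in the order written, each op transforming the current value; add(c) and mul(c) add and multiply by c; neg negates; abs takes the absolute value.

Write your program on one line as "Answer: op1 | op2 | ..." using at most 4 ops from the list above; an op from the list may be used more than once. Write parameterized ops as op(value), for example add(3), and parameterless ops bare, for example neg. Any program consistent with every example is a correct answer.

mul(-7) | add(-5) | neg | add(4)

Check, running the answer program on each example:
  24 -> -168 -> -173 -> 173 -> 177
  18 -> -126 -> -131 -> 131 -> 135
  -34 -> 238 -> 233 -> -233 -> -229
  31 -> -217 -> -222 -> 222 -> 226
  47 -> -329 -> -334 -> 334 -> 338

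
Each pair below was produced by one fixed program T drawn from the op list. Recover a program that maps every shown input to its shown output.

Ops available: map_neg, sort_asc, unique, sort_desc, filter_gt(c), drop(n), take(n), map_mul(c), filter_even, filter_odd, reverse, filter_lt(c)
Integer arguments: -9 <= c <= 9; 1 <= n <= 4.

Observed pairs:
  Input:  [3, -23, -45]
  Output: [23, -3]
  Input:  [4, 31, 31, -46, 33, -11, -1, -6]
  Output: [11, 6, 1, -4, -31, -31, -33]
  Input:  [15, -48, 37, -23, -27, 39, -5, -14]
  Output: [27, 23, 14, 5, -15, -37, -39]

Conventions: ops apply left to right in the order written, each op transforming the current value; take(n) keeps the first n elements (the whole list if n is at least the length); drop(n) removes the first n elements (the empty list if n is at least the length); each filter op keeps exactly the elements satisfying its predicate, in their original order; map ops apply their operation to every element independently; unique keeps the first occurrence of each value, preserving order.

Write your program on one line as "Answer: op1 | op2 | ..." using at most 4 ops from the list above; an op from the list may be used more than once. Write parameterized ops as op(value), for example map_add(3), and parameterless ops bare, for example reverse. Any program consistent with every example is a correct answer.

map_neg | sort_asc | sort_desc | drop(1)

Check, running the answer program on each example:
  [3, -23, -45] -> [-3, 23, 45] -> [-3, 23, 45] -> [45, 23, -3] -> [23, -3]
  [4, 31, 31, -46, 33, -11, -1, -6] -> [-4, -31, -31, 46, -33, 11, 1, 6] -> [-33, -31, -31, -4, 1, 6, 11, 46] -> [46, 11, 6, 1, -4, -31, -31, -33] -> [11, 6, 1, -4, -31, -31, -33]
  [15, -48, 37, -23, -27, 39, -5, -14] -> [-15, 48, -37, 23, 27, -39, 5, 14] -> [-39, -37, -15, 5, 14, 23, 27, 48] -> [48, 27, 23, 14, 5, -15, -37, -39] -> [27, 23, 14, 5, -15, -37, -39]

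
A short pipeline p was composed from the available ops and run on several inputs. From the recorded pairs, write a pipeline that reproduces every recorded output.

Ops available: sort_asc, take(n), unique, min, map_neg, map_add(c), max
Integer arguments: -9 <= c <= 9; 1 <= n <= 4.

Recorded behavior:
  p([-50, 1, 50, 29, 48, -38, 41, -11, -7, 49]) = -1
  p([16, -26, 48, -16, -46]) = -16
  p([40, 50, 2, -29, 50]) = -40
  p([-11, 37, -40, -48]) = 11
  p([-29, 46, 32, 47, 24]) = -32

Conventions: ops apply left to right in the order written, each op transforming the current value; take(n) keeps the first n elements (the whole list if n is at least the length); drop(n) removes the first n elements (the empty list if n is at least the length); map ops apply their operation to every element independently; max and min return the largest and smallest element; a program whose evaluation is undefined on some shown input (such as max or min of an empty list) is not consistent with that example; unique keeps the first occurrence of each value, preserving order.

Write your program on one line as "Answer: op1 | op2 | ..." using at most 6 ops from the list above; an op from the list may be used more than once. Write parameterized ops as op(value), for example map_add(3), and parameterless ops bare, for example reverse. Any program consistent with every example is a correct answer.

take(3) | sort_asc | map_neg | take(2) | min

Check, running the answer program on each example:
  [-50, 1, 50, 29, 48, -38, 41, -11, -7, 49] -> [-50, 1, 50] -> [-50, 1, 50] -> [50, -1, -50] -> [50, -1] -> -1
  [16, -26, 48, -16, -46] -> [16, -26, 48] -> [-26, 16, 48] -> [26, -16, -48] -> [26, -16] -> -16
  [40, 50, 2, -29, 50] -> [40, 50, 2] -> [2, 40, 50] -> [-2, -40, -50] -> [-2, -40] -> -40
  [-11, 37, -40, -48] -> [-11, 37, -40] -> [-40, -11, 37] -> [40, 11, -37] -> [40, 11] -> 11
  [-29, 46, 32, 47, 24] -> [-29, 46, 32] -> [-29, 32, 46] -> [29, -32, -46] -> [29, -32] -> -32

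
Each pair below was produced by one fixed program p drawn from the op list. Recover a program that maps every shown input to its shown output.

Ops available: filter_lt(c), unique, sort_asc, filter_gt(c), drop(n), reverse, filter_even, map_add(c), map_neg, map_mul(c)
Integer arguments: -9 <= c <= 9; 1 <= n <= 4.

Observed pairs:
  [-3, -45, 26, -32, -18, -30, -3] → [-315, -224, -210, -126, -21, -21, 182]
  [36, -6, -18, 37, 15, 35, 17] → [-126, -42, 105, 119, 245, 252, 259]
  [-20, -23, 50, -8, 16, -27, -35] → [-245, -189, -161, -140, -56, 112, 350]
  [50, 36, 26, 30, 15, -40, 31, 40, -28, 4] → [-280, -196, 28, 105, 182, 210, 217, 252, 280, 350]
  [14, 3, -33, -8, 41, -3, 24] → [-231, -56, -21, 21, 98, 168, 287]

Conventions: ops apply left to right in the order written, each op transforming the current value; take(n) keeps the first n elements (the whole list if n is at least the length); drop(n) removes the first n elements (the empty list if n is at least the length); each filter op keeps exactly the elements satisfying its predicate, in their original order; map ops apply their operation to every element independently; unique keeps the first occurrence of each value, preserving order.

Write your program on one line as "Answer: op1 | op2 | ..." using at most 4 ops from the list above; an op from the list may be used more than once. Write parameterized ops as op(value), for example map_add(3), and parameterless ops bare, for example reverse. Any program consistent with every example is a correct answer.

sort_asc | map_mul(-7) | map_neg

Check, running the answer program on each example:
  [-3, -45, 26, -32, -18, -30, -3] -> [-45, -32, -30, -18, -3, -3, 26] -> [315, 224, 210, 126, 21, 21, -182] -> [-315, -224, -210, -126, -21, -21, 182]
  [36, -6, -18, 37, 15, 35, 17] -> [-18, -6, 15, 17, 35, 36, 37] -> [126, 42, -105, -119, -245, -252, -259] -> [-126, -42, 105, 119, 245, 252, 259]
  [-20, -23, 50, -8, 16, -27, -35] -> [-35, -27, -23, -20, -8, 16, 50] -> [245, 189, 161, 140, 56, -112, -350] -> [-245, -189, -161, -140, -56, 112, 350]
  [50, 36, 26, 30, 15, -40, 31, 40, -28, 4] -> [-40, -28, 4, 15, 26, 30, 31, 36, 40, 50] -> [280, 196, -28, -105, -182, -210, -217, -252, -280, -350] -> [-280, -196, 28, 105, 182, 210, 217, 252, 280, 350]
  [14, 3, -33, -8, 41, -3, 24] -> [-33, -8, -3, 3, 14, 24, 41] -> [231, 56, 21, -21, -98, -168, -287] -> [-231, -56, -21, 21, 98, 168, 287]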